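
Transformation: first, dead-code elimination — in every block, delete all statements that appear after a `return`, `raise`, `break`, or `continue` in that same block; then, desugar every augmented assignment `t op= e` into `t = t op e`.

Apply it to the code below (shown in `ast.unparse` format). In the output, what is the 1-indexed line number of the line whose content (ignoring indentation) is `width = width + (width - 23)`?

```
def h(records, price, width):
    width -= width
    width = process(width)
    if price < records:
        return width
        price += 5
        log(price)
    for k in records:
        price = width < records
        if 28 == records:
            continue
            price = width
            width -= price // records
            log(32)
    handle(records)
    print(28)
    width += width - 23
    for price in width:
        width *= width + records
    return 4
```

12

Transformed code:
def h(records, price, width):
    width = width - width
    width = process(width)
    if price < records:
        return width
    for k in records:
        price = width < records
        if 28 == records:
            continue
    handle(records)
    print(28)
    width = width + (width - 23)
    for price in width:
        width = width * (width + records)
    return 4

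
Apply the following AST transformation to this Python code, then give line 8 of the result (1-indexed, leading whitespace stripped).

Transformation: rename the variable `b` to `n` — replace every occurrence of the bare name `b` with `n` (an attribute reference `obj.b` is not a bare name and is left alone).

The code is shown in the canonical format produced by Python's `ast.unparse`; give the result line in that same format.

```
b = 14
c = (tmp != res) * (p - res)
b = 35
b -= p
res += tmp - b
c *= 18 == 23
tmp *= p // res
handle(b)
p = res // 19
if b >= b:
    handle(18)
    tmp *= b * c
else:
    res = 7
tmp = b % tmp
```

handle(n)

Transformed code:
n = 14
c = (tmp != res) * (p - res)
n = 35
n -= p
res += tmp - n
c *= 18 == 23
tmp *= p // res
handle(n)
p = res // 19
if n >= n:
    handle(18)
    tmp *= n * c
else:
    res = 7
tmp = n % tmp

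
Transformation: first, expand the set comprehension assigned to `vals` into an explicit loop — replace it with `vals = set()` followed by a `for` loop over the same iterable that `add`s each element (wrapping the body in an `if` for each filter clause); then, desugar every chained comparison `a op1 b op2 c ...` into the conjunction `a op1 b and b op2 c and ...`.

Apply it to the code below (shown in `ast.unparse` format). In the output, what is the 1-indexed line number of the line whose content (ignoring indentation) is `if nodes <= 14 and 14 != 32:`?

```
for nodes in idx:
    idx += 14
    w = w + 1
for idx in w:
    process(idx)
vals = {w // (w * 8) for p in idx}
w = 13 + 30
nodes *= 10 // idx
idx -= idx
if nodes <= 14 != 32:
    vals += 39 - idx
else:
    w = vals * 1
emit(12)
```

12

Transformed code:
for nodes in idx:
    idx += 14
    w = w + 1
for idx in w:
    process(idx)
vals = set()
for p in idx:
    vals.add(w // (w * 8))
w = 13 + 30
nodes *= 10 // idx
idx -= idx
if nodes <= 14 and 14 != 32:
    vals += 39 - idx
else:
    w = vals * 1
emit(12)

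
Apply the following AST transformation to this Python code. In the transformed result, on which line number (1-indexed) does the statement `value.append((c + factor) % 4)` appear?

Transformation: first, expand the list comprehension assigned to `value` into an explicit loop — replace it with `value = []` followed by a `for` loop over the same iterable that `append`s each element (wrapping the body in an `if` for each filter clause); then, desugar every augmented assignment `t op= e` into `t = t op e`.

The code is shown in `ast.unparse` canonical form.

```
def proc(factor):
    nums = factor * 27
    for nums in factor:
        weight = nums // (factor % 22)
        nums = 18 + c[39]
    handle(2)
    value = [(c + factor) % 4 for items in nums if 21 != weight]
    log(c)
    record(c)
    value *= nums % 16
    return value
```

10

Transformed code:
def proc(factor):
    nums = factor * 27
    for nums in factor:
        weight = nums // (factor % 22)
        nums = 18 + c[39]
    handle(2)
    value = []
    for items in nums:
        if 21 != weight:
            value.append((c + factor) % 4)
    log(c)
    record(c)
    value = value * (nums % 16)
    return value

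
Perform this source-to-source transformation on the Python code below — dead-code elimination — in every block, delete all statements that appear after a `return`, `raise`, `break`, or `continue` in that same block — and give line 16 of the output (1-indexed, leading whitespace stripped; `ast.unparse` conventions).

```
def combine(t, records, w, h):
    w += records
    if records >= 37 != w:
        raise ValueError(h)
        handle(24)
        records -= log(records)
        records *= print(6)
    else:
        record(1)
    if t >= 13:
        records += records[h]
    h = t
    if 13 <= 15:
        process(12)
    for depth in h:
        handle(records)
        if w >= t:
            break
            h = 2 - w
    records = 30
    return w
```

Transformed code:
def combine(t, records, w, h):
    w += records
    if records >= 37 != w:
        raise ValueError(h)
    else:
        record(1)
    if t >= 13:
        records += records[h]
    h = t
    if 13 <= 15:
        process(12)
    for depth in h:
        handle(records)
        if w >= t:
            break
    records = 30
    return w

records = 30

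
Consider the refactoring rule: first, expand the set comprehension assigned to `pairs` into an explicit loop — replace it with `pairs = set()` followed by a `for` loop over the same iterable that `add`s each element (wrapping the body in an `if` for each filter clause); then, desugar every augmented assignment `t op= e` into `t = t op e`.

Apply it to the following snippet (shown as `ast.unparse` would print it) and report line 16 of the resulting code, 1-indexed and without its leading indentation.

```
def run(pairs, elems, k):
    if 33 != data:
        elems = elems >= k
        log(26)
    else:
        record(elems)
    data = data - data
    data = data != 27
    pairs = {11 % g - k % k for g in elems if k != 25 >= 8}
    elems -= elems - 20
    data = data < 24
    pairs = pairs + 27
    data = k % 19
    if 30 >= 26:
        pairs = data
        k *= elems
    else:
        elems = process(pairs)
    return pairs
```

Transformed code:
def run(pairs, elems, k):
    if 33 != data:
        elems = elems >= k
        log(26)
    else:
        record(elems)
    data = data - data
    data = data != 27
    pairs = set()
    for g in elems:
        if k != 25 >= 8:
            pairs.add(11 % g - k % k)
    elems = elems - (elems - 20)
    data = data < 24
    pairs = pairs + 27
    data = k % 19
    if 30 >= 26:
        pairs = data
        k = k * elems
    else:
        elems = process(pairs)
    return pairs

data = k % 19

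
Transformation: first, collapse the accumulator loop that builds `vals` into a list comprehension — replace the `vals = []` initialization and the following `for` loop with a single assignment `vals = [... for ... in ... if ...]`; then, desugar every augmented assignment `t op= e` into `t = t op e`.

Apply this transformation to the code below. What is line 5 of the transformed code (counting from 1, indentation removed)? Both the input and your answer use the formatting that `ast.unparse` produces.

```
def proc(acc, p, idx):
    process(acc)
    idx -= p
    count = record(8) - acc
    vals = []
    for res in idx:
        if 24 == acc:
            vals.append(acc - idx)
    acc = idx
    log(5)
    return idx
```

Transformed code:
def proc(acc, p, idx):
    process(acc)
    idx = idx - p
    count = record(8) - acc
    vals = [acc - idx for res in idx if 24 == acc]
    acc = idx
    log(5)
    return idx

vals = [acc - idx for res in idx if 24 == acc]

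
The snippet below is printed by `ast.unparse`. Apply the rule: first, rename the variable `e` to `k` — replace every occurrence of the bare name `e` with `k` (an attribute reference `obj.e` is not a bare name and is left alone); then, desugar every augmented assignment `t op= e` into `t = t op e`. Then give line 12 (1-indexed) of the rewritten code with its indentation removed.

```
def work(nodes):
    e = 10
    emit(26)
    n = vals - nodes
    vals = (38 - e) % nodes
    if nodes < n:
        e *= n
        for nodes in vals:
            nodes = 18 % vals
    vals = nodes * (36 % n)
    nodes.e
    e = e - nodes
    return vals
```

k = k - nodes

Transformed code:
def work(nodes):
    k = 10
    emit(26)
    n = vals - nodes
    vals = (38 - k) % nodes
    if nodes < n:
        k = k * n
        for nodes in vals:
            nodes = 18 % vals
    vals = nodes * (36 % n)
    nodes.e
    k = k - nodes
    return vals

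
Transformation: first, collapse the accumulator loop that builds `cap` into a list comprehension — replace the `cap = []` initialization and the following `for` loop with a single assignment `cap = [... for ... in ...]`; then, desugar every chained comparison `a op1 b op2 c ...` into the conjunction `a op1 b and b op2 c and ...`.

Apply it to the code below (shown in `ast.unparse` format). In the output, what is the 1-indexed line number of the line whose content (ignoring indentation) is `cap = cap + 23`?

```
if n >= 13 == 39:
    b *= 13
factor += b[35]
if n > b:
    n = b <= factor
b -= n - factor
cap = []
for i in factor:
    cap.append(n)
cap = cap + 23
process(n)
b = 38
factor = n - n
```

8

Transformed code:
if n >= 13 and 13 == 39:
    b *= 13
factor += b[35]
if n > b:
    n = b <= factor
b -= n - factor
cap = [n for i in factor]
cap = cap + 23
process(n)
b = 38
factor = n - n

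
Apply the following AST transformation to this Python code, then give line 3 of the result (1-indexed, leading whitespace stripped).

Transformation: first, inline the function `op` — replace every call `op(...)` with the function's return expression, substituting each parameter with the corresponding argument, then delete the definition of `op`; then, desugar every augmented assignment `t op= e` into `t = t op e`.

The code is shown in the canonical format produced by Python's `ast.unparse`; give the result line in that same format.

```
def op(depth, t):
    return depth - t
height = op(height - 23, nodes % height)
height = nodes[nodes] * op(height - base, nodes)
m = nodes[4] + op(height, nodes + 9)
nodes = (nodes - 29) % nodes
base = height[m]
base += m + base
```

m = nodes[4] + (height - (nodes + 9))

Transformed code:
height = height - 23 - nodes % height
height = nodes[nodes] * (height - base - nodes)
m = nodes[4] + (height - (nodes + 9))
nodes = (nodes - 29) % nodes
base = height[m]
base = base + (m + base)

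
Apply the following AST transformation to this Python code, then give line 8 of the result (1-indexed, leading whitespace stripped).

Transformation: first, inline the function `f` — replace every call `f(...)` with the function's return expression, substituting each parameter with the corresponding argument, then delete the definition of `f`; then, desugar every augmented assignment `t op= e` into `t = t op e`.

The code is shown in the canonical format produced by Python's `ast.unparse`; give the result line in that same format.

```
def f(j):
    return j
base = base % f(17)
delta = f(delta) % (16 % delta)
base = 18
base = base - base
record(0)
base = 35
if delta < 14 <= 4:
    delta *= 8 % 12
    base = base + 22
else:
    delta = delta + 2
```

delta = delta * (8 % 12)

Transformed code:
base = base % 17
delta = delta % (16 % delta)
base = 18
base = base - base
record(0)
base = 35
if delta < 14 <= 4:
    delta = delta * (8 % 12)
    base = base + 22
else:
    delta = delta + 2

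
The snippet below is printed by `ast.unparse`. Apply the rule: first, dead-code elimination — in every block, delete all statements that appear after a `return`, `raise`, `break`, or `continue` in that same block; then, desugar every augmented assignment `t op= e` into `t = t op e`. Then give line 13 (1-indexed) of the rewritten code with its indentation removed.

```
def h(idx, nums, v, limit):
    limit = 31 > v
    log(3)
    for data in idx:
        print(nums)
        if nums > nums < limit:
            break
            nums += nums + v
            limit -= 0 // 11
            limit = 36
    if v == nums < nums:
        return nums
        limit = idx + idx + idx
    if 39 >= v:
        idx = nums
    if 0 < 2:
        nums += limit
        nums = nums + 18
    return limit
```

Transformed code:
def h(idx, nums, v, limit):
    limit = 31 > v
    log(3)
    for data in idx:
        print(nums)
        if nums > nums < limit:
            break
    if v == nums < nums:
        return nums
    if 39 >= v:
        idx = nums
    if 0 < 2:
        nums = nums + limit
        nums = nums + 18
    return limit

nums = nums + limit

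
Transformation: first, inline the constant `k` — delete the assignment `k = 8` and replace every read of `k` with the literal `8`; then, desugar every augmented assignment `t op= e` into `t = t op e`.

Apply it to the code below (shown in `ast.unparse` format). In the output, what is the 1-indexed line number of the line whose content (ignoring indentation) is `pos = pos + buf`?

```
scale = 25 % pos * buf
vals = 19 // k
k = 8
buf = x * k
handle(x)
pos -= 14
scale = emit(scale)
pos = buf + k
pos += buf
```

8

Transformed code:
scale = 25 % pos * buf
vals = 19 // 8
buf = x * 8
handle(x)
pos = pos - 14
scale = emit(scale)
pos = buf + 8
pos = pos + buf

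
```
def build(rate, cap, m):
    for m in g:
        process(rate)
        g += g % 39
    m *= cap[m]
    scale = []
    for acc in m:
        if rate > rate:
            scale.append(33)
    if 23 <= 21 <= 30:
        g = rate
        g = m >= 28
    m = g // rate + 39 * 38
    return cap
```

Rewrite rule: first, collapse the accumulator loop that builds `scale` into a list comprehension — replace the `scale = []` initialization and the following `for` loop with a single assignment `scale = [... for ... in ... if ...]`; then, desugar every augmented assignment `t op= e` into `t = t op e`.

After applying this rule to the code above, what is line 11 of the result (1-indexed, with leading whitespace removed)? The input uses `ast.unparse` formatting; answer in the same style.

Transformed code:
def build(rate, cap, m):
    for m in g:
        process(rate)
        g = g + g % 39
    m = m * cap[m]
    scale = [33 for acc in m if rate > rate]
    if 23 <= 21 <= 30:
        g = rate
        g = m >= 28
    m = g // rate + 39 * 38
    return cap

return cap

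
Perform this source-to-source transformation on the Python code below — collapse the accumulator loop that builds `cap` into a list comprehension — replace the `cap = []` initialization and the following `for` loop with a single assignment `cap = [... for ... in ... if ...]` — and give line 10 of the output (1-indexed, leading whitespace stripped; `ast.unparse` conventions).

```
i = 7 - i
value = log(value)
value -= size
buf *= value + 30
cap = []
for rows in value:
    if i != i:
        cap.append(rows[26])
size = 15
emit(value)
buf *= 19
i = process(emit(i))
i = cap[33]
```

Transformed code:
i = 7 - i
value = log(value)
value -= size
buf *= value + 30
cap = [rows[26] for rows in value if i != i]
size = 15
emit(value)
buf *= 19
i = process(emit(i))
i = cap[33]

i = cap[33]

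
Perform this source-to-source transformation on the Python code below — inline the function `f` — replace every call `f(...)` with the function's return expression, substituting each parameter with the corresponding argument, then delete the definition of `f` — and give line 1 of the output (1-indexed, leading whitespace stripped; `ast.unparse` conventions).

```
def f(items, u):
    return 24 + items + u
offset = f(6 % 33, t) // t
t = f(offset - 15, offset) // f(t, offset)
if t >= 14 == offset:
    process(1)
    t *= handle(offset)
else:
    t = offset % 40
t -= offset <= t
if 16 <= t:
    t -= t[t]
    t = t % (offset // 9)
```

Transformed code:
offset = (24 + 6 % 33 + t) // t
t = (24 + (offset - 15) + offset) // (24 + t + offset)
if t >= 14 == offset:
    process(1)
    t *= handle(offset)
else:
    t = offset % 40
t -= offset <= t
if 16 <= t:
    t -= t[t]
    t = t % (offset // 9)

offset = (24 + 6 % 33 + t) // t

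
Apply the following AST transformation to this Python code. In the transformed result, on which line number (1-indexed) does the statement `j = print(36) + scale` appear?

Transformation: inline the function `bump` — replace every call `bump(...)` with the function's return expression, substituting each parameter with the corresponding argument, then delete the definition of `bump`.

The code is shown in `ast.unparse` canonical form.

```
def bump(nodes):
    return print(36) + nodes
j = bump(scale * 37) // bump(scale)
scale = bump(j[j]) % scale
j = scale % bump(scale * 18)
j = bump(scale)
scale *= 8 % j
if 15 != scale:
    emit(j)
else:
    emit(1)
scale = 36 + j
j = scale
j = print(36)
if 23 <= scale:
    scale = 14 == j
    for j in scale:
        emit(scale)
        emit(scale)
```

4

Transformed code:
j = (print(36) + scale * 37) // (print(36) + scale)
scale = (print(36) + j[j]) % scale
j = scale % (print(36) + scale * 18)
j = print(36) + scale
scale *= 8 % j
if 15 != scale:
    emit(j)
else:
    emit(1)
scale = 36 + j
j = scale
j = print(36)
if 23 <= scale:
    scale = 14 == j
    for j in scale:
        emit(scale)
        emit(scale)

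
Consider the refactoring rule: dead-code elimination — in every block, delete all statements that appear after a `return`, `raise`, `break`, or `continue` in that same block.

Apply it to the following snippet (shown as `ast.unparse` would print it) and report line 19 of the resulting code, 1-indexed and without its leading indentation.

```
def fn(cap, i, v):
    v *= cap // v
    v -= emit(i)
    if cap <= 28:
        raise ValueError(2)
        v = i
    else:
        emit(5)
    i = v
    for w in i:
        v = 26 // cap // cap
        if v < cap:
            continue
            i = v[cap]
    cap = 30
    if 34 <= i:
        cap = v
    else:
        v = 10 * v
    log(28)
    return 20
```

Transformed code:
def fn(cap, i, v):
    v *= cap // v
    v -= emit(i)
    if cap <= 28:
        raise ValueError(2)
    else:
        emit(5)
    i = v
    for w in i:
        v = 26 // cap // cap
        if v < cap:
            continue
    cap = 30
    if 34 <= i:
        cap = v
    else:
        v = 10 * v
    log(28)
    return 20

return 20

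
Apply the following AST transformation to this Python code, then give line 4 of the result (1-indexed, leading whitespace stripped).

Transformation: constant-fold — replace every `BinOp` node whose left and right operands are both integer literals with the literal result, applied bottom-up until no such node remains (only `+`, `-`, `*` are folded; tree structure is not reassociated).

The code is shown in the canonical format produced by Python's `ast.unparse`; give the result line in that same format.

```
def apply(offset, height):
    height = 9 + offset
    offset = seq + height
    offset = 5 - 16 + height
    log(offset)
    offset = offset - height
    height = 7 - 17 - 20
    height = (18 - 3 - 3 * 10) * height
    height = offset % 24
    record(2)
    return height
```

offset = -11 + height

Transformed code:
def apply(offset, height):
    height = 9 + offset
    offset = seq + height
    offset = -11 + height
    log(offset)
    offset = offset - height
    height = -30
    height = -15 * height
    height = offset % 24
    record(2)
    return height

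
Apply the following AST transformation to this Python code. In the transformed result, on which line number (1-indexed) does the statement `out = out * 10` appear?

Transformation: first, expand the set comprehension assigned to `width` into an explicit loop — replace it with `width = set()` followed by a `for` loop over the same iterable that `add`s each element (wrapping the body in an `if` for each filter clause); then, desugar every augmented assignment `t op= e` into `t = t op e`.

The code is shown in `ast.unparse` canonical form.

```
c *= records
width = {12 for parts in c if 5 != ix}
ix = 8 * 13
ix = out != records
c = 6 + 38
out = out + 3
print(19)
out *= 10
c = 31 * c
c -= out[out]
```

Transformed code:
c = c * records
width = set()
for parts in c:
    if 5 != ix:
        width.add(12)
ix = 8 * 13
ix = out != records
c = 6 + 38
out = out + 3
print(19)
out = out * 10
c = 31 * c
c = c - out[out]

11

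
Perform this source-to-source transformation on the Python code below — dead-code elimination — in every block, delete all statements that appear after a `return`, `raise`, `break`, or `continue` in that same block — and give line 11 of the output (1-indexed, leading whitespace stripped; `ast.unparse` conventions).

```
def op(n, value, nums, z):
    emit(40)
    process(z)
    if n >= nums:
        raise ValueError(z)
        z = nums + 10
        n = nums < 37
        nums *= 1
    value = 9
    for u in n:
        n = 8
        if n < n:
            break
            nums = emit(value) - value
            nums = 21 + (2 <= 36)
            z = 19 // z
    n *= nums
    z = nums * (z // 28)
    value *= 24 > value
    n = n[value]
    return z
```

n *= nums

Transformed code:
def op(n, value, nums, z):
    emit(40)
    process(z)
    if n >= nums:
        raise ValueError(z)
    value = 9
    for u in n:
        n = 8
        if n < n:
            break
    n *= nums
    z = nums * (z // 28)
    value *= 24 > value
    n = n[value]
    return z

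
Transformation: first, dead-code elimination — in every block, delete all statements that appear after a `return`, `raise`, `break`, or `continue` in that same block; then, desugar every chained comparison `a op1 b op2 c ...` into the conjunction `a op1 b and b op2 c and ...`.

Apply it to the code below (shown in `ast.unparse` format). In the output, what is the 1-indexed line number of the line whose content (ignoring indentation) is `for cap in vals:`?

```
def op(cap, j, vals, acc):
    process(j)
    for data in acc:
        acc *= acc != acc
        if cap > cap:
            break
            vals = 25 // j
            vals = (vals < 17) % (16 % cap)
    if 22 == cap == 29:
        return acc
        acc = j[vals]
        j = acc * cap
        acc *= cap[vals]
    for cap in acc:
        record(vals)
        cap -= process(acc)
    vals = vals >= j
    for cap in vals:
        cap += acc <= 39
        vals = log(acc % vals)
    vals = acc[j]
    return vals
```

Transformed code:
def op(cap, j, vals, acc):
    process(j)
    for data in acc:
        acc *= acc != acc
        if cap > cap:
            break
    if 22 == cap and cap == 29:
        return acc
    for cap in acc:
        record(vals)
        cap -= process(acc)
    vals = vals >= j
    for cap in vals:
        cap += acc <= 39
        vals = log(acc % vals)
    vals = acc[j]
    return vals

13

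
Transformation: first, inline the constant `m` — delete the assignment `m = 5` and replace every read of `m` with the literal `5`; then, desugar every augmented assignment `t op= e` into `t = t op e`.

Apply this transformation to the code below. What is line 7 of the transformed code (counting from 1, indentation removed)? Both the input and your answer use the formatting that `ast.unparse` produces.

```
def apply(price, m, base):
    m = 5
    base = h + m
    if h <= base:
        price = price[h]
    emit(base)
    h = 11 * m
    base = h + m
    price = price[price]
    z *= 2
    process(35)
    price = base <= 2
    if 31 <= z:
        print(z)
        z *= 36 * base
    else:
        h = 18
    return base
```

Transformed code:
def apply(price, m, base):
    base = h + 5
    if h <= base:
        price = price[h]
    emit(base)
    h = 11 * 5
    base = h + 5
    price = price[price]
    z = z * 2
    process(35)
    price = base <= 2
    if 31 <= z:
        print(z)
        z = z * (36 * base)
    else:
        h = 18
    return base

base = h + 5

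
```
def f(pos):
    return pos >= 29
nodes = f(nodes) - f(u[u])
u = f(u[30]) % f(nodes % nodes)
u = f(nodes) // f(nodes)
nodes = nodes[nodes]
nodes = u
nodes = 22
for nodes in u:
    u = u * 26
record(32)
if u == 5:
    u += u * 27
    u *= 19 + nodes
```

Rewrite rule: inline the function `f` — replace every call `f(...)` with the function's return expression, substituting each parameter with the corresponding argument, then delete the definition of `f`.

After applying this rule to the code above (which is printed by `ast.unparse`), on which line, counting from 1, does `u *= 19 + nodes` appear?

12

Transformed code:
nodes = (nodes >= 29) - (u[u] >= 29)
u = (u[30] >= 29) % (nodes % nodes >= 29)
u = (nodes >= 29) // (nodes >= 29)
nodes = nodes[nodes]
nodes = u
nodes = 22
for nodes in u:
    u = u * 26
record(32)
if u == 5:
    u += u * 27
    u *= 19 + nodes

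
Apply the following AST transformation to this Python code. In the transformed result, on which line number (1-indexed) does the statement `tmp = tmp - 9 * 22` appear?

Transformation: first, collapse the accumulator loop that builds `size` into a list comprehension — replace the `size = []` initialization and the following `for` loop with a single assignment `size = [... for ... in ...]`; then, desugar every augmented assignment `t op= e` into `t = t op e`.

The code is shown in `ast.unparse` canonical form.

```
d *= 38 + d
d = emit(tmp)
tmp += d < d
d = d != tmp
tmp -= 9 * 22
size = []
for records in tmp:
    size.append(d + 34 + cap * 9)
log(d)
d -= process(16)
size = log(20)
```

Transformed code:
d = d * (38 + d)
d = emit(tmp)
tmp = tmp + (d < d)
d = d != tmp
tmp = tmp - 9 * 22
size = [d + 34 + cap * 9 for records in tmp]
log(d)
d = d - process(16)
size = log(20)

5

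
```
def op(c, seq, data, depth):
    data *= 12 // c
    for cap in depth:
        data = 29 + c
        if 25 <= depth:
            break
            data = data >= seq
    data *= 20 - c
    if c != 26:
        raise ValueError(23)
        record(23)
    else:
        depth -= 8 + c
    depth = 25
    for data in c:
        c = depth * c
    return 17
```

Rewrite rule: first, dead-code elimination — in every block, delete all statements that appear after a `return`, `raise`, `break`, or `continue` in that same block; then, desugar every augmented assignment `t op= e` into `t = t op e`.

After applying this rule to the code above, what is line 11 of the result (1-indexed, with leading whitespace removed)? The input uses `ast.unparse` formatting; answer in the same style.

Transformed code:
def op(c, seq, data, depth):
    data = data * (12 // c)
    for cap in depth:
        data = 29 + c
        if 25 <= depth:
            break
    data = data * (20 - c)
    if c != 26:
        raise ValueError(23)
    else:
        depth = depth - (8 + c)
    depth = 25
    for data in c:
        c = depth * c
    return 17

depth = depth - (8 + c)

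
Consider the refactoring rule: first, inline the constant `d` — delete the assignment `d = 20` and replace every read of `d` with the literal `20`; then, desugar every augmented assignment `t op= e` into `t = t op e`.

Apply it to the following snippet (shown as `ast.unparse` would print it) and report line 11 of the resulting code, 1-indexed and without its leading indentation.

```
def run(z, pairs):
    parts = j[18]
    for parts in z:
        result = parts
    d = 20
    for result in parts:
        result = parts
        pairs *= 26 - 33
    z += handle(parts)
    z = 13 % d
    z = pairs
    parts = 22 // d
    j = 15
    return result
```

Transformed code:
def run(z, pairs):
    parts = j[18]
    for parts in z:
        result = parts
    for result in parts:
        result = parts
        pairs = pairs * (26 - 33)
    z = z + handle(parts)
    z = 13 % 20
    z = pairs
    parts = 22 // 20
    j = 15
    return result

parts = 22 // 20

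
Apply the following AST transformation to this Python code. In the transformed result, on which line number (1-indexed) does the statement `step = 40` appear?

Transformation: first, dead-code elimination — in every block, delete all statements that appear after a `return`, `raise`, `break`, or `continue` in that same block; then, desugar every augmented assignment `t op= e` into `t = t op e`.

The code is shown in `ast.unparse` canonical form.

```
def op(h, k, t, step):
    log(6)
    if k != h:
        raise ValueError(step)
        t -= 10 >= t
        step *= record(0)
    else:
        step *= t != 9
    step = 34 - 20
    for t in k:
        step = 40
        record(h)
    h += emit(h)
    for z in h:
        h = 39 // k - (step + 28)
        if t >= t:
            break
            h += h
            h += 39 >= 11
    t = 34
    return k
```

Transformed code:
def op(h, k, t, step):
    log(6)
    if k != h:
        raise ValueError(step)
    else:
        step = step * (t != 9)
    step = 34 - 20
    for t in k:
        step = 40
        record(h)
    h = h + emit(h)
    for z in h:
        h = 39 // k - (step + 28)
        if t >= t:
            break
    t = 34
    return k

9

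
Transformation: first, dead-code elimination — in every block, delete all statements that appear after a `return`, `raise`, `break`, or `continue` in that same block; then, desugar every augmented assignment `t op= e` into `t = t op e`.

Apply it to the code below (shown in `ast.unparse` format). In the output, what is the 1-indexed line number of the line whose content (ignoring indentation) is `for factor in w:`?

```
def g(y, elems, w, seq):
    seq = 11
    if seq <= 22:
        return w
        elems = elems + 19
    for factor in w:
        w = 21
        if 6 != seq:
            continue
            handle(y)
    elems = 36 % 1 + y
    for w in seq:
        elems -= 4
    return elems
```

5

Transformed code:
def g(y, elems, w, seq):
    seq = 11
    if seq <= 22:
        return w
    for factor in w:
        w = 21
        if 6 != seq:
            continue
    elems = 36 % 1 + y
    for w in seq:
        elems = elems - 4
    return elems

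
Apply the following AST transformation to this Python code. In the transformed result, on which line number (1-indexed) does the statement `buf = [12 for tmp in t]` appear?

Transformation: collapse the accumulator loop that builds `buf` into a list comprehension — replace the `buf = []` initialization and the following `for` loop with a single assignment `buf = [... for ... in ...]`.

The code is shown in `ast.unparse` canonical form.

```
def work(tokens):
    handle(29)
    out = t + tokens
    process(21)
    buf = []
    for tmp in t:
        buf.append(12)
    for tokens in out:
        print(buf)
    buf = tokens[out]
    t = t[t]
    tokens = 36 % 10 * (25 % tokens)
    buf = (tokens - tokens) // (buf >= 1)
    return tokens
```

Transformed code:
def work(tokens):
    handle(29)
    out = t + tokens
    process(21)
    buf = [12 for tmp in t]
    for tokens in out:
        print(buf)
    buf = tokens[out]
    t = t[t]
    tokens = 36 % 10 * (25 % tokens)
    buf = (tokens - tokens) // (buf >= 1)
    return tokens

5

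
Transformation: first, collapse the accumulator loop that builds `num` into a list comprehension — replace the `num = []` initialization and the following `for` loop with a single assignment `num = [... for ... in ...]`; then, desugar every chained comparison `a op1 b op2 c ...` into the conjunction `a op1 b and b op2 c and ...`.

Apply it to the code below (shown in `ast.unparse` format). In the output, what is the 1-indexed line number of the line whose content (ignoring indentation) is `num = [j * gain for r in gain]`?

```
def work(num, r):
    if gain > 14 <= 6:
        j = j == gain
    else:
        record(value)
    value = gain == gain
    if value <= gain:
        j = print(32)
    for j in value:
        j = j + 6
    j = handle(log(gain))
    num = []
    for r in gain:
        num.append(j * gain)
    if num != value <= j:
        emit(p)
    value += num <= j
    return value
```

12

Transformed code:
def work(num, r):
    if gain > 14 and 14 <= 6:
        j = j == gain
    else:
        record(value)
    value = gain == gain
    if value <= gain:
        j = print(32)
    for j in value:
        j = j + 6
    j = handle(log(gain))
    num = [j * gain for r in gain]
    if num != value and value <= j:
        emit(p)
    value += num <= j
    return value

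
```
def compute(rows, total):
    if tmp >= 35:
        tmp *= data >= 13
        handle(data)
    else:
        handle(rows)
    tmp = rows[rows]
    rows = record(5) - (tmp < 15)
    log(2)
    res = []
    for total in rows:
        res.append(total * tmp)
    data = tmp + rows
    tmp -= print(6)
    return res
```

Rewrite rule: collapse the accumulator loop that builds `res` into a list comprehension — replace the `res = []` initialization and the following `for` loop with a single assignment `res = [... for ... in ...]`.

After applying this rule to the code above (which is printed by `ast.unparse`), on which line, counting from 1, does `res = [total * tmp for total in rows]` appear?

10

Transformed code:
def compute(rows, total):
    if tmp >= 35:
        tmp *= data >= 13
        handle(data)
    else:
        handle(rows)
    tmp = rows[rows]
    rows = record(5) - (tmp < 15)
    log(2)
    res = [total * tmp for total in rows]
    data = tmp + rows
    tmp -= print(6)
    return res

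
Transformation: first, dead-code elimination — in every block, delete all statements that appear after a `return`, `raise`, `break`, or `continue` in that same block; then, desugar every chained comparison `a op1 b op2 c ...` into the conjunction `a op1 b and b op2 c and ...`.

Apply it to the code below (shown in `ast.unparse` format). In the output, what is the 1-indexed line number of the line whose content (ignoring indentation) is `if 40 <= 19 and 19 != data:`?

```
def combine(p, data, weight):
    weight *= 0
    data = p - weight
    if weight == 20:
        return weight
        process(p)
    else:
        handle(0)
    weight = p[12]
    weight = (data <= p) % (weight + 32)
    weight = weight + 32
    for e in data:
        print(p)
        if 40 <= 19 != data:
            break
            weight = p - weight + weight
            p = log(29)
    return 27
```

13

Transformed code:
def combine(p, data, weight):
    weight *= 0
    data = p - weight
    if weight == 20:
        return weight
    else:
        handle(0)
    weight = p[12]
    weight = (data <= p) % (weight + 32)
    weight = weight + 32
    for e in data:
        print(p)
        if 40 <= 19 and 19 != data:
            break
    return 27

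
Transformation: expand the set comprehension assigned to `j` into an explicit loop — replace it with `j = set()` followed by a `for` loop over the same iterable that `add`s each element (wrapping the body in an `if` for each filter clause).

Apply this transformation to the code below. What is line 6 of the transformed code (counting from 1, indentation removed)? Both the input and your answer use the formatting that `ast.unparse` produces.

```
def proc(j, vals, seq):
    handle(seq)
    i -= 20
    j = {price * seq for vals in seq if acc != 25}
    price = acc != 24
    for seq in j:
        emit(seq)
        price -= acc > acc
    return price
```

if acc != 25:

Transformed code:
def proc(j, vals, seq):
    handle(seq)
    i -= 20
    j = set()
    for vals in seq:
        if acc != 25:
            j.add(price * seq)
    price = acc != 24
    for seq in j:
        emit(seq)
        price -= acc > acc
    return price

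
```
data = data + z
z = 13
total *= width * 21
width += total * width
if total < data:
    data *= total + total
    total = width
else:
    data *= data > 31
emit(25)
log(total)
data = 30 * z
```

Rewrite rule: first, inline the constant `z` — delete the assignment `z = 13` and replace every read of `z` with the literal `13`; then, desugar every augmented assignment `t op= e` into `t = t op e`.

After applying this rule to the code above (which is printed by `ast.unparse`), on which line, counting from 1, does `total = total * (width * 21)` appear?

2

Transformed code:
data = data + 13
total = total * (width * 21)
width = width + total * width
if total < data:
    data = data * (total + total)
    total = width
else:
    data = data * (data > 31)
emit(25)
log(total)
data = 30 * 13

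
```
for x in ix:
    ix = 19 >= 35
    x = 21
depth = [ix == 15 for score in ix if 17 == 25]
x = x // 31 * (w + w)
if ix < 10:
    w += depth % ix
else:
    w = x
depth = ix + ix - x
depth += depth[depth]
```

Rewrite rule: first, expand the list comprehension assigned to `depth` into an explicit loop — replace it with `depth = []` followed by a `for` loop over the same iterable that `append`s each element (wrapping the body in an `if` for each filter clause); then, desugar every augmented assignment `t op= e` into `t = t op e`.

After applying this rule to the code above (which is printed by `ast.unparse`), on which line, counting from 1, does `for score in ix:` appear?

Transformed code:
for x in ix:
    ix = 19 >= 35
    x = 21
depth = []
for score in ix:
    if 17 == 25:
        depth.append(ix == 15)
x = x // 31 * (w + w)
if ix < 10:
    w = w + depth % ix
else:
    w = x
depth = ix + ix - x
depth = depth + depth[depth]

5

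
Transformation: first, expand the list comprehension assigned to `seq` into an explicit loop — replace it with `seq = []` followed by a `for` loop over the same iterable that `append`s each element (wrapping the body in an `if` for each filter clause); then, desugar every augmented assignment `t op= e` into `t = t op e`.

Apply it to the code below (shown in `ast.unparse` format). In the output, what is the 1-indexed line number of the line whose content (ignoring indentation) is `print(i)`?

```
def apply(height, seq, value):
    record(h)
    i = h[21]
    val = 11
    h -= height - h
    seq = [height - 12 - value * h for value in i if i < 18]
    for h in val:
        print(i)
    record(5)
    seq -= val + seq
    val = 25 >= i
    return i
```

Transformed code:
def apply(height, seq, value):
    record(h)
    i = h[21]
    val = 11
    h = h - (height - h)
    seq = []
    for value in i:
        if i < 18:
            seq.append(height - 12 - value * h)
    for h in val:
        print(i)
    record(5)
    seq = seq - (val + seq)
    val = 25 >= i
    return i

11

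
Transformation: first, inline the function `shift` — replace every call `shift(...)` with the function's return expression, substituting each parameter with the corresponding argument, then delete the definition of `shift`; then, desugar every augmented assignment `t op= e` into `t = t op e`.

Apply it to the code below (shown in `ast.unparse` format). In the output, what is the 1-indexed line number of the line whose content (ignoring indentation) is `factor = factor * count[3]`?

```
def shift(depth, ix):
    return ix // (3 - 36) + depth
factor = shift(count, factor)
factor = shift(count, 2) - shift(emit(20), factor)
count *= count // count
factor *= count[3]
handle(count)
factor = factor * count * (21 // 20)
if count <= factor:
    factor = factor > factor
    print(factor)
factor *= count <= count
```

4

Transformed code:
factor = factor // (3 - 36) + count
factor = 2 // (3 - 36) + count - (factor // (3 - 36) + emit(20))
count = count * (count // count)
factor = factor * count[3]
handle(count)
factor = factor * count * (21 // 20)
if count <= factor:
    factor = factor > factor
    print(factor)
factor = factor * (count <= count)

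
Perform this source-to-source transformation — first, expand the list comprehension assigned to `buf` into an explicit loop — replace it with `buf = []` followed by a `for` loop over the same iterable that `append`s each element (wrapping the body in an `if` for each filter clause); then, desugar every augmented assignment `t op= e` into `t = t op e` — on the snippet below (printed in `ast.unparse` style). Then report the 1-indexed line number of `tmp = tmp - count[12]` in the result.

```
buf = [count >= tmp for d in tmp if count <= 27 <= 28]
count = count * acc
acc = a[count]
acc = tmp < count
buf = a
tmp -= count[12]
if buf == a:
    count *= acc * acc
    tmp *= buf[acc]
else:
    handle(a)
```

Transformed code:
buf = []
for d in tmp:
    if count <= 27 <= 28:
        buf.append(count >= tmp)
count = count * acc
acc = a[count]
acc = tmp < count
buf = a
tmp = tmp - count[12]
if buf == a:
    count = count * (acc * acc)
    tmp = tmp * buf[acc]
else:
    handle(a)

9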